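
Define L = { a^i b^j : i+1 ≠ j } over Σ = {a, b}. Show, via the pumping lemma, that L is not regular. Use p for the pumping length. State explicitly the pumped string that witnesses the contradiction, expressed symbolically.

a^{p+p!} b^{p+p!+1}

Suppose for contradiction that L is regular, and let p be the pumping length.
Choose w = a^p b^{p+p!+1}. Since p ≠ (p+p!+1)-1 = p+p!, w ∈ L; and |w| ≥ p.
Write w = xyz as guaranteed by the lemma, with |xy| ≤ p and |y| ≥ 1.
The first p characters of w are a's, so xy (and hence y) consists only of a's. Write y = a^k, 1 ≤ k ≤ p.
Since 1 ≤ k ≤ p, k divides p!; set t = 1 + p!/k. Then xy^t z has p + (p!/k)·k = p + p! copies of a. Now the a-count is p+p! and (b-count)-1 = (p+p!+1)-1 = p+p!, so i+1 ≠ j fails. So xy^t z = a^{p+p!} b^{p+p!+1} ∉ L.
Contradiction. Therefore L is not regular.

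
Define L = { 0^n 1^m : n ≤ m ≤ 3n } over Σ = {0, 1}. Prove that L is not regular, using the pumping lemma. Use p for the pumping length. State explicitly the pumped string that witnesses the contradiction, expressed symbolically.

Suppose for contradiction that L is regular, and let p be the pumping length.
Take w = 0^p 1^p ∈ L (since p ≤ p ≤ 3p), with |w| = 2p ≥ p.
By the pumping lemma, w = xyz with |xy| ≤ p and |y| ≥ 1.
Because |xy| ≤ p and w begins with p copies of 0, we have y = 0^k with 1 ≤ k ≤ p.
Pump with i = 2: xy^2z = 0^{p+k} 1^p. Now n = p+k > p = m, so the condition n ≤ m fails. Thus xy^2z ∉ L.
This is a contradiction; hence L is not regular.

0^{p+k} 1^p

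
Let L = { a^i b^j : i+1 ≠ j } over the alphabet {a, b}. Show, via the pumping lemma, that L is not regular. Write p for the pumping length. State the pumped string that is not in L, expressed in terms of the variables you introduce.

Assume L is regular; let p be its pumping constant.
Choose w = a^p b^{p+p!+1}. Since p ≠ (p+p!+1)-1 = p+p!, w ∈ L; and |w| ≥ p.
Write w = xyz as guaranteed by the lemma, with |xy| ≤ p and y is nonempty.
Because |xy| ≤ p and w begins with p copies of a, we have y = a^k with 1 ≤ k ≤ p.
Since 1 ≤ k ≤ p, k divides p!; set t = 1 + p!/k. Then xy^t z has p + (p!/k)·k = p + p! copies of a. Now the a-count is p+p! and (b-count)-1 = (p+p!+1)-1 = p+p!, so i+1 ≠ j fails. So xy^t z = a^{p+p!} b^{p+p!+1} ∉ L.
This is a contradiction; hence L is not regular.

a^{p+p!} b^{p+p!+1}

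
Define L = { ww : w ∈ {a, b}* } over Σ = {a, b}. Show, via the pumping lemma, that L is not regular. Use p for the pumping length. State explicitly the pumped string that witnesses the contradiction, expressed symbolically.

Toward a contradiction, assume L is regular with pumping length p.
Take w = a^p b^p a^p b^p = uu where u = a^pb^p; then w ∈ L and |w| = 4p ≥ p.
By the pumping lemma, w = xyz with |xy| ≤ p and |y| ≥ 1.
Since the first p symbols of w are all a's and |xy| ≤ p, y lies entirely in the leading a-block: y = a^k for some k with 1 ≤ k ≤ p.
Pump with i = 2: xy^2z = a^{p+k} b^p a^p b^p, of length 4p+k. Suppose this equals vv. The string starts with a and ends with b, so v does too; thus the boundary between the two copies of v is a b→a transition. There is exactly one such transition, at position 2p+k, so |v| = 2p+k and |vv| = 4p+2k ≠ 4p+k since k ≥ 1. So xy^2z ∉ L.
This is a contradiction; hence L is not regular.

a^{p+k} b^p a^p b^p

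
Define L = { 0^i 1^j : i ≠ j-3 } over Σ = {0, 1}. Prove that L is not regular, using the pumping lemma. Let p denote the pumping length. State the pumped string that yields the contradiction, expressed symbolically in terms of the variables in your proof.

Assume L is regular. Let p be the pumping length given by the pumping lemma.
Choose w = 0^p 1^{p+p!+3}. Since p ≠ (p+p!+3)-3 = p+p!, w ∈ L; and |w| ≥ p.
Write w = xyz as guaranteed by the lemma, with |xy| ≤ p and y is nonempty.
The first p characters of w are 0's, so xy (and hence y) consists only of 0's. Write y = 0^k, 1 ≤ k ≤ p.
Since 1 ≤ k ≤ p, k divides p!; set t = 1 + p!/k. Then xy^t z has p + (p!/k)·k = p + p! copies of 0. Now the 0-count is p+p! and (1-count)-3 = (p+p!+3)-3 = p+p!, so i ≠ j-3 fails. So xy^t z = 0^{p+p!} 1^{p+p!+3} ∉ L.
This is a contradiction; hence L is not regular.

0^{p+p!} 1^{p+p!+3}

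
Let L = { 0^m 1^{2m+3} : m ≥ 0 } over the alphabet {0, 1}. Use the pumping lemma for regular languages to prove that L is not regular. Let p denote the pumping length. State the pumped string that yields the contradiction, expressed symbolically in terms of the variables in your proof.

0^{p+k} 1^{2p+3}

Assume L is regular; let p be its pumping constant.
Choose w = 0^p 1^{2p+3}, which is in L with |w| = 3p+3 ≥ p.
Write w = xyz as guaranteed by the lemma, with |xy| ≤ p and |y| > 0.
Because |xy| ≤ p and w begins with p copies of 0, we have y = 0^k with 1 ≤ k ≤ p.
Pump with i = 2: xy^2z = 0^{p+k} 1^{2p+3}. For this to lie in L we would need 2p+3 = 2(p+k)+3, which forces k = 0. But k ≥ 1, so xy^2z ∉ L.
Contradiction. Therefore L is not regular.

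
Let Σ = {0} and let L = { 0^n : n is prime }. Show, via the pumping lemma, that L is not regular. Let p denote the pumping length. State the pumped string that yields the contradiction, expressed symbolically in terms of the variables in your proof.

0^{q(1+k)}

Assume L is regular; let p be its pumping constant.
Let q be a prime with q ≥ p+2 (infinitely many primes exist), and take w = 0^q ∈ L with |w| = q ≥ p.
Write w = xyz as guaranteed by the lemma, with |xy| ≤ p and |y| ≥ 1.
Then y = 0^k for some k with 1 ≤ k ≤ p.
Since 1 ≤ k ≤ p, |xz| = q-k. Pump with i = q+1: |xy^{q+1}z| = (q-k)+(q+1)k = q+qk = q(1+k), which is composite (both factors ≥ 2). So xy^{q+1}z = 0^{q(1+k)} ∉ L.
Contradiction. Therefore L is not regular.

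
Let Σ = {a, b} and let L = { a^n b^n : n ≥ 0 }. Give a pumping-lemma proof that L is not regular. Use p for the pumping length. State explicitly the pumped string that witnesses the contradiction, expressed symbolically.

a^{p+k} b^p

Suppose for contradiction that L is regular, and let p be the pumping length.
Let w = a^p b^p ∈ L; note |w| = 2p ≥ p.
The pumping lemma gives a decomposition w = xyz where |xy| ≤ p and |y| > 0.
Because |xy| ≤ p and w begins with p copies of a, we have y = a^k with 1 ≤ k ≤ p.
Pump with i = 2: xy^2z = a^{p+k} b^p. For this to lie in L we would need p = p+k, which forces k = 0. But k ≥ 1, so xy^2z ∉ L.
This is a contradiction; hence L is not regular.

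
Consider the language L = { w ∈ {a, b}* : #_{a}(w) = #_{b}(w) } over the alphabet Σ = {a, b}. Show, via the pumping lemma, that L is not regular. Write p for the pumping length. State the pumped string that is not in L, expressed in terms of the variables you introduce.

Toward a contradiction, assume L is regular with pumping length p.
Choose w = a^p b^p ∈ L with |w| = 2p ≥ p.
Write w = xyz as guaranteed by the lemma, with |xy| ≤ p and |y| > 0.
Since the first p symbols of w are all a's and |xy| ≤ p, y lies entirely in the leading a-block: y = a^k for some k with 1 ≤ k ≤ p.
Pump with i = 2: xy^2z = a^{p+k} b^p has p+k occurrences of a but only p of b. Since k ≥ 1 the counts differ, so xy^2z ∉ L.
Contradiction. Therefore L is not regular.

a^{p+k} b^p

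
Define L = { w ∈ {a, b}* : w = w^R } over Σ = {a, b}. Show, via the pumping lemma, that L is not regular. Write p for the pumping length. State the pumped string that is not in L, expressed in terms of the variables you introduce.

a^{p+k} b a^p

Toward a contradiction, assume L is regular with pumping length p.
Take w = a^p b a^p, a palindrome of length 2p+1 ≥ p.
By the pumping lemma, w = xyz with |xy| ≤ p and |y| > 0.
The first p characters of w are a's, so xy (and hence y) consists only of a's. Write y = a^k, 1 ≤ k ≤ p.
Pump with i = 2: xy^2z = a^{p+k} b a^p. Its reverse is a^p b a^{p+k}, which differs from xy^2z since k ≥ 1. So xy^2z is not a palindrome and xy^2z ∉ L.
This is a contradiction; hence L is not regular.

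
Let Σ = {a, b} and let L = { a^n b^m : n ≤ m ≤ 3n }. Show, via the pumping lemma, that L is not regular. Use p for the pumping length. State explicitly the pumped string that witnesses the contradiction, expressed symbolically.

Toward a contradiction, assume L is regular with pumping length p.
Take w = a^p b^p ∈ L (since p ≤ p ≤ 3p), with |w| = 2p ≥ p.
Write w = xyz as guaranteed by the lemma, with |xy| ≤ p and |y| ≥ 1.
Since the first p symbols of w are all a's and |xy| ≤ p, y lies entirely in the leading a-block: y = a^k for some k with 1 ≤ k ≤ p.
Pump with i = 2: xy^2z = a^{p+k} b^p. Now n = p+k > p = m, so the condition n ≤ m fails. Thus xy^2z ∉ L.
Contradiction. Therefore L is not regular.

a^{p+k} b^p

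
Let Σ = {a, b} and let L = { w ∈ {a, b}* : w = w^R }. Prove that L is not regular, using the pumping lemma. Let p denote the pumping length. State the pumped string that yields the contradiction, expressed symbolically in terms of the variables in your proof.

a^{p+k} b a^p

Assume L is regular; let p be its pumping constant.
Take w = a^p b a^p, a palindrome of length 2p+1 ≥ p.
By the pumping lemma, w = xyz with |xy| ≤ p and |y| ≥ 1.
The first p characters of w are a's, so xy (and hence y) consists only of a's. Write y = a^k, 1 ≤ k ≤ p.
Pump with i = 2: xy^2z = a^{p+k} b a^p. Its reverse is a^p b a^{p+k}, which differs from xy^2z since k ≥ 1. So xy^2z is not a palindrome and xy^2z ∉ L.
Contradiction. Therefore L is not regular.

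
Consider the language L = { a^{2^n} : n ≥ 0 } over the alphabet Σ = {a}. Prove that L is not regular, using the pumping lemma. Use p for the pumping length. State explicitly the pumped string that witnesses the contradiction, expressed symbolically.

a^{2^p+k}

Toward a contradiction, assume L is regular with pumping length p.
Take w = a^{2^p} ∈ L with |w| = 2^p ≥ p.
Write w = xyz as guaranteed by the lemma, with |xy| ≤ p and |y| > 0.
Then y = a^k for some k with 1 ≤ k ≤ p.
Pump with i = 2: xy^2z = a^{2^p+k}. Since 1 ≤ k ≤ p < 2^p, we have 2^p < 2^p+k < 2^{p+1}, so 2^p+k is not a power of 2. So xy^2z ∉ L.
Contradiction. Therefore L is not regular.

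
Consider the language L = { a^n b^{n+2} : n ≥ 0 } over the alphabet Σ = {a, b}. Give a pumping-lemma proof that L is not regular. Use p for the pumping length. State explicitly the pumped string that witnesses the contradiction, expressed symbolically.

a^{p+k} b^{p+2}

Toward a contradiction, assume L is regular with pumping length p.
Choose w = a^p b^{p+2}, which is in L with |w| = 2p+2 ≥ p.
By the pumping lemma, w = xyz with |xy| ≤ p and |y| ≥ 1.
The first p characters of w are a's, so xy (and hence y) consists only of a's. Write y = a^k, 1 ≤ k ≤ p.
Pump with i = 2: xy^2z = a^{p+k} b^{p+2}. For this to lie in L we would need p+2 = (p+k)+2, which forces k = 0. But k ≥ 1, so xy^2z ∉ L.
This contradicts the pumping lemma, so L is not regular.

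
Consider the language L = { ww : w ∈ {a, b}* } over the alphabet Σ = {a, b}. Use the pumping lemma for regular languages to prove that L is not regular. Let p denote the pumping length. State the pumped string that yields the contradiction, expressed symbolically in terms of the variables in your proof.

Toward a contradiction, assume L is regular with pumping length p.
Take w = a^p b^p a^p b^p = uu where u = a^pb^p; then w ∈ L and |w| = 4p ≥ p.
Write w = xyz as guaranteed by the lemma, with |xy| ≤ p and |y| ≥ 1.
Because |xy| ≤ p and w begins with p copies of a, we have y = a^k with 1 ≤ k ≤ p.
Pump with i = 2: xy^2z = a^{p+k} b^p a^p b^p, of length 4p+k. Suppose this equals vv. The string starts with a and ends with b, so v does too; thus the boundary between the two copies of v is a b→a transition. There is exactly one such transition, at position 2p+k, so |v| = 2p+k and |vv| = 4p+2k ≠ 4p+k since k ≥ 1. So xy^2z ∉ L.
This contradicts the pumping lemma, so L is not regular.

a^{p+k} b^p a^p b^p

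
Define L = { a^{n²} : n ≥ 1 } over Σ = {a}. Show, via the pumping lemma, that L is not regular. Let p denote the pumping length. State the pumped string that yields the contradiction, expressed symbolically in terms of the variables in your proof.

a^{p²+k}

Assume L is regular; let p be its pumping constant.
Take w = a^{p²} ∈ L with |w| = p² ≥ p.
Write w = xyz as guaranteed by the lemma, with |xy| ≤ p and |y| ≥ 1.
Then y = a^k for some k with 1 ≤ k ≤ p.
Pump with i = 2: xy^2z = a^{p²+k}. Since 1 ≤ k ≤ p, p² < p²+k ≤ p²+p < (p+1)², so p²+k lies strictly between consecutive squares and is not a perfect square. So xy^2z ∉ L.
This contradicts the pumping lemma, so L is not regular.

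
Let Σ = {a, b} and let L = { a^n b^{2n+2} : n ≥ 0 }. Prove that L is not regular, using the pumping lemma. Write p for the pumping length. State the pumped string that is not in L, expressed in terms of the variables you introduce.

a^{p+k} b^{2p+2}

Suppose for contradiction that L is regular, and let p be the pumping length.
Choose w = a^p b^{2p+2}, which is in L with |w| = 3p+2 ≥ p.
By the pumping lemma, w = xyz with |xy| ≤ p and |y| > 0.
The first p characters of w are a's, so xy (and hence y) consists only of a's. Write y = a^k, 1 ≤ k ≤ p.
Pump with i = 2: xy^2z = a^{p+k} b^{2p+2}. For this to lie in L we would need 2p+2 = 2(p+k)+2, which forces k = 0. But k ≥ 1, so xy^2z ∉ L.
This is a contradiction; hence L is not regular.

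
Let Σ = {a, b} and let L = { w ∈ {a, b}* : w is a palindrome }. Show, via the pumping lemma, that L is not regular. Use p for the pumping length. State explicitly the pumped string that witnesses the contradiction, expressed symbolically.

a^{p+k} b a^p

Assume L is regular. Let p be the pumping length given by the pumping lemma.
Take w = a^p b a^p, a palindrome of length 2p+1 ≥ p.
The pumping lemma gives a decomposition w = xyz where |xy| ≤ p and y is nonempty.
Since the first p symbols of w are all a's and |xy| ≤ p, y lies entirely in the leading a-block: y = a^k for some k with 1 ≤ k ≤ p.
Pump with i = 2: xy^2z = a^{p+k} b a^p. Its reverse is a^p b a^{p+k}, which differs from xy^2z since k ≥ 1. So xy^2z is not a palindrome and xy^2z ∉ L.
This contradicts the pumping lemma, so L is not regular.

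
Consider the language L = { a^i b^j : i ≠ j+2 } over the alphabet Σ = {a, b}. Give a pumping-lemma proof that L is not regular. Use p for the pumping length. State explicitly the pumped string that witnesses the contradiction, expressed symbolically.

a^{p+p!} b^{p+p!-2}

Toward a contradiction, assume L is regular with pumping length p.
Choose w = a^p b^{p+p!-2}. Since p ≠ (p+p!-2)+2 = p+p!, w ∈ L; and |w| ≥ p.
By the pumping lemma, w = xyz with |xy| ≤ p and |y| ≥ 1.
The first p characters of w are a's, so xy (and hence y) consists only of a's. Write y = a^k, 1 ≤ k ≤ p.
Since 1 ≤ k ≤ p, k divides p!; set t = 1 + p!/k. Then xy^t z has p + (p!/k)·k = p + p! copies of a. Now the a-count is p+p! and (b-count)+2 = (p+p!-2)+2 = p+p!, so i ≠ j+2 fails. So xy^t z = a^{p+p!} b^{p+p!-2} ∉ L.
Contradiction. Therefore L is not regular.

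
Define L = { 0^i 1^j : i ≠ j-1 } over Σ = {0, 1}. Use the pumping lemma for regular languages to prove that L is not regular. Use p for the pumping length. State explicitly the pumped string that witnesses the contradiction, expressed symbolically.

0^{p+p!} 1^{p+p!+1}

Suppose for contradiction that L is regular, and let p be the pumping length.
Choose w = 0^p 1^{p+p!+1}. Since p ≠ (p+p!+1)-1 = p+p!, w ∈ L; and |w| ≥ p.
Write w = xyz as guaranteed by the lemma, with |xy| ≤ p and y is nonempty.
Since the first p symbols of w are all 0's and |xy| ≤ p, y lies entirely in the leading 0-block: y = 0^k for some k with 1 ≤ k ≤ p.
Since 1 ≤ k ≤ p, k divides p!; set t = 1 + p!/k. Then xy^t z has p + (p!/k)·k = p + p! copies of 0. Now the 0-count is p+p! and (1-count)-1 = (p+p!+1)-1 = p+p!, so i ≠ j-1 fails. So xy^t z = 0^{p+p!} 1^{p+p!+1} ∉ L.
This contradicts the pumping lemma, so L is not regular.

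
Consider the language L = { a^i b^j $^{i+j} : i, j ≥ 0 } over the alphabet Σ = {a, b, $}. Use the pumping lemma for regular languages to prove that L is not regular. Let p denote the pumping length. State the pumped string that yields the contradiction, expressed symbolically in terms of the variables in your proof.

a^{p+k} b^p $^{2p}

Assume L is regular. Let p be the pumping length given by the pumping lemma.
Take w = a^p b^p $^{2p} ∈ L (with i=j=p, i+j=2p), |w| = 4p ≥ p.
The pumping lemma gives a decomposition w = xyz where |xy| ≤ p and y is nonempty.
Since the first p symbols of w are all a's and |xy| ≤ p, y lies entirely in the leading a-block: y = a^k for some k with 1 ≤ k ≤ p.
Consider xy^2z = a^{p+k} b^p $^{2p}. Now the a- and b-counts sum to 2p+k, but the $-count is 2p ≠ 2p+k. So xy^2z ∉ L.
Contradiction. Therefore L is not regular.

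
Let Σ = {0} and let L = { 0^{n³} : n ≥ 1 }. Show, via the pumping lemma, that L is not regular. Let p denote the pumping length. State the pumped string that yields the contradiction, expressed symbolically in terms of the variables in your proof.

Assume L is regular. Let p be the pumping length given by the pumping lemma.
Take w = 0^{p³} ∈ L with |w| = p³ ≥ p.
The pumping lemma gives a decomposition w = xyz where |xy| ≤ p and y is nonempty.
Then y = 0^k for some k with 1 ≤ k ≤ p.
Pump with i = 2: xy^2z = 0^{p³+k}. Since 1 ≤ k ≤ p, p³ < p³+k ≤ p³+p < p³+3p²+3p+1 = (p+1)³, so p³+k is not a perfect cube. So xy^2z ∉ L.
This contradicts the pumping lemma, so L is not regular.

0^{p³+k}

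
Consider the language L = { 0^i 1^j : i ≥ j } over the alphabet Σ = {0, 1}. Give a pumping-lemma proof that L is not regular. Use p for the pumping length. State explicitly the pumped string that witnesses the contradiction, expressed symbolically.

Toward a contradiction, assume L is regular with pumping length p.
Choose w = 0^p 1^p ∈ L, with |w| = 2p ≥ p.
The pumping lemma gives a decomposition w = xyz where |xy| ≤ p and |y| > 0.
Since the first p symbols of w are all 0's and |xy| ≤ p, y lies entirely in the leading 0-block: y = 0^k for some k with 1 ≤ k ≤ p.
Consider xy^0z = xz = 0^{p-k} 1^p. Since k ≥ 1, the 0-count p-k is less than p, so i ≥ j fails; thus xz ∉ L.
Contradiction. Therefore L is not regular.

0^{p-k} 1^p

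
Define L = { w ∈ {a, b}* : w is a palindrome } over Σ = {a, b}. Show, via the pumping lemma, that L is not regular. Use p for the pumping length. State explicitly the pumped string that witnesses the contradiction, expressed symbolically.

Assume L is regular; let p be its pumping constant.
Take w = a^p b a^p, a palindrome of length 2p+1 ≥ p.
Write w = xyz as guaranteed by the lemma, with |xy| ≤ p and y is nonempty.
Since the first p symbols of w are all a's and |xy| ≤ p, y lies entirely in the leading a-block: y = a^k for some k with 1 ≤ k ≤ p.
Pump with i = 2: xy^2z = a^{p+k} b a^p. Its reverse is a^p b a^{p+k}, which differs from xy^2z since k ≥ 1. So xy^2z is not a palindrome and xy^2z ∉ L.
This contradicts the pumping lemma, so L is not regular.

a^{p+k} b a^p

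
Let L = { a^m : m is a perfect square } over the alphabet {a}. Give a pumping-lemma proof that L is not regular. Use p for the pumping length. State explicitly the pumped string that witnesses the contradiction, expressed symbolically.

a^{p²+k}

Assume L is regular. Let p be the pumping length given by the pumping lemma.
Take w = a^{p²} ∈ L with |w| = p² ≥ p.
By the pumping lemma, w = xyz with |xy| ≤ p and |y| > 0.
Then y = a^k for some k with 1 ≤ k ≤ p.
Pump with i = 2: xy^2z = a^{p²+k}. Since 1 ≤ k ≤ p, p² < p²+k ≤ p²+p < (p+1)², so p²+k lies strictly between consecutive squares and is not a perfect square. So xy^2z ∉ L.
This is a contradiction; hence L is not regular.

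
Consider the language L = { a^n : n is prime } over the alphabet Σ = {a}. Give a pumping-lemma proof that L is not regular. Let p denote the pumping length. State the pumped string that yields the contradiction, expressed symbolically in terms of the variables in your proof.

Assume L is regular. Let p be the pumping length given by the pumping lemma.
Let q be a prime with q ≥ p+2 (infinitely many primes exist), and take w = a^q ∈ L with |w| = q ≥ p.
Write w = xyz as guaranteed by the lemma, with |xy| ≤ p and |y| > 0.
Then y = a^k for some k with 1 ≤ k ≤ p.
Since 1 ≤ k ≤ p, |xz| = q-k. Pump with i = q+1: |xy^{q+1}z| = (q-k)+(q+1)k = q+qk = q(1+k), which is composite (both factors ≥ 2). So xy^{q+1}z = a^{q(1+k)} ∉ L.
This is a contradiction; hence L is not regular.

a^{q(1+k)}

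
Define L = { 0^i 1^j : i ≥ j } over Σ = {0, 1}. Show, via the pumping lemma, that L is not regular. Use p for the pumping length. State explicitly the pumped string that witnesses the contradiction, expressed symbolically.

Toward a contradiction, assume L is regular with pumping length p.
Choose w = 0^p 1^p ∈ L, with |w| = 2p ≥ p.
The pumping lemma gives a decomposition w = xyz where |xy| ≤ p and y is nonempty.
Since the first p symbols of w are all 0's and |xy| ≤ p, y lies entirely in the leading 0-block: y = 0^k for some k with 1 ≤ k ≤ p.
Consider xy^0z = xz = 0^{p-k} 1^p. Since k ≥ 1, the 0-count p-k is less than p, so i ≥ j fails; thus xz ∉ L.
This is a contradiction; hence L is not regular.

0^{p-k} 1^p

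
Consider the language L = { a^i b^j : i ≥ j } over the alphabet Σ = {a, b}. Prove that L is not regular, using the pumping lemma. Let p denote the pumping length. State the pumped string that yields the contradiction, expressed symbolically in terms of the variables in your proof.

Assume L is regular; let p be its pumping constant.
Choose w = a^p b^p ∈ L, with |w| = 2p ≥ p.
By the pumping lemma, w = xyz with |xy| ≤ p and |y| > 0.
Because |xy| ≤ p and w begins with p copies of a, we have y = a^k with 1 ≤ k ≤ p.
Consider xy^0z = xz = a^{p-k} b^p. Since k ≥ 1, the a-count p-k is less than p, so i ≥ j fails; thus xz ∉ L.
This contradicts the pumping lemma, so L is not regular.

a^{p-k} b^p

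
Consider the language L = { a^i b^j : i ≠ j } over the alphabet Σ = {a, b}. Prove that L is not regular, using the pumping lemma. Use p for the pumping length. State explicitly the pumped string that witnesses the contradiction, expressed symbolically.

a^{p+p!} b^{p+p!}

Toward a contradiction, assume L is regular with pumping length p.
Choose w = a^p b^{p+p!}. Since p ≠ p+p!, w ∈ L; and |w| ≥ p.
Write w = xyz as guaranteed by the lemma, with |xy| ≤ p and |y| > 0.
Since the first p symbols of w are all a's and |xy| ≤ p, y lies entirely in the leading a-block: y = a^k for some k with 1 ≤ k ≤ p.
Since 1 ≤ k ≤ p, k divides p!; set t = 1 + p!/k. Then xy^t z has p + (p!/k)·k = p + p! copies of a. Now the a-count equals the b-count, so i ≠ j fails. So xy^t z = a^{p+p!} b^{p+p!} ∉ L.
This contradicts the pumping lemma, so L is not regular.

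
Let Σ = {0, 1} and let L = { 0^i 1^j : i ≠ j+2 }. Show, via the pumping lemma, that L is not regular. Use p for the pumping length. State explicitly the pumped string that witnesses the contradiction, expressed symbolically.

Assume L is regular; let p be its pumping constant.
Choose w = 0^p 1^{p+p!-2}. Since p ≠ (p+p!-2)+2 = p+p!, w ∈ L; and |w| ≥ p.
Write w = xyz as guaranteed by the lemma, with |xy| ≤ p and |y| ≥ 1.
Since the first p symbols of w are all 0's and |xy| ≤ p, y lies entirely in the leading 0-block: y = 0^k for some k with 1 ≤ k ≤ p.
Since 1 ≤ k ≤ p, k divides p!; set t = 1 + p!/k. Then xy^t z has p + (p!/k)·k = p + p! copies of 0. Now the 0-count is p+p! and (1-count)+2 = (p+p!-2)+2 = p+p!, so i ≠ j+2 fails. So xy^t z = 0^{p+p!} 1^{p+p!-2} ∉ L.
This is a contradiction; hence L is not regular.

0^{p+p!} 1^{p+p!-2}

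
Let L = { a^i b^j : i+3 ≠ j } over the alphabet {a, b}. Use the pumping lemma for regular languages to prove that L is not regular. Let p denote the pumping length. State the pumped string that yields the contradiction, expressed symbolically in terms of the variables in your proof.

Assume L is regular. Let p be the pumping length given by the pumping lemma.
Choose w = a^p b^{p+p!+3}. Since p ≠ (p+p!+3)-3 = p+p!, w ∈ L; and |w| ≥ p.
Write w = xyz as guaranteed by the lemma, with |xy| ≤ p and |y| ≥ 1.
Since the first p symbols of w are all a's and |xy| ≤ p, y lies entirely in the leading a-block: y = a^k for some k with 1 ≤ k ≤ p.
Since 1 ≤ k ≤ p, k divides p!; set t = 1 + p!/k. Then xy^t z has p + (p!/k)·k = p + p! copies of a. Now the a-count is p+p! and (b-count)-3 = (p+p!+3)-3 = p+p!, so i+3 ≠ j fails. So xy^t z = a^{p+p!} b^{p+p!+3} ∉ L.
This is a contradiction; hence L is not regular.

a^{p+p!} b^{p+p!+3}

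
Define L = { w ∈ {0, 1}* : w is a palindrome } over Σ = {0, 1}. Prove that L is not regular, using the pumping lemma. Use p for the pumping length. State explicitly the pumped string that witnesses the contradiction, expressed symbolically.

0^{p+k} 1 0^p

Toward a contradiction, assume L is regular with pumping length p.
Take w = 0^p 1 0^p, a palindrome of length 2p+1 ≥ p.
The pumping lemma gives a decomposition w = xyz where |xy| ≤ p and y is nonempty.
The first p characters of w are 0's, so xy (and hence y) consists only of 0's. Write y = 0^k, 1 ≤ k ≤ p.
Pump with i = 2: xy^2z = 0^{p+k} 1 0^p. Its reverse is 0^p 1 0^{p+k}, which differs from xy^2z since k ≥ 1. So xy^2z is not a palindrome and xy^2z ∉ L.
This is a contradiction; hence L is not regular.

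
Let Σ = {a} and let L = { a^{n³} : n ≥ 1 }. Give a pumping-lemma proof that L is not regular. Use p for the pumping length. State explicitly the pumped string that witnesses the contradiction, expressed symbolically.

a^{p³+k}

Suppose for contradiction that L is regular, and let p be the pumping length.
Take w = a^{p³} ∈ L with |w| = p³ ≥ p.
The pumping lemma gives a decomposition w = xyz where |xy| ≤ p and |y| ≥ 1.
Then y = a^k for some k with 1 ≤ k ≤ p.
Pump with i = 2: xy^2z = a^{p³+k}. Since 1 ≤ k ≤ p, p³ < p³+k ≤ p³+p < p³+3p²+3p+1 = (p+1)³, so p³+k is not a perfect cube. So xy^2z ∉ L.
This contradicts the pumping lemma, so L is not regular.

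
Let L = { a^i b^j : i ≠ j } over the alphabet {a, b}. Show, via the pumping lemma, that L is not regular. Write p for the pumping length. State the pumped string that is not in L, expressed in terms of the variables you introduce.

a^{p+p!} b^{p+p!}

Toward a contradiction, assume L is regular with pumping length p.
Choose w = a^p b^{p+p!}. Since p ≠ p+p!, w ∈ L; and |w| ≥ p.
Write w = xyz as guaranteed by the lemma, with |xy| ≤ p and |y| > 0.
The first p characters of w are a's, so xy (and hence y) consists only of a's. Write y = a^k, 1 ≤ k ≤ p.
Since 1 ≤ k ≤ p, k divides p!; set t = 1 + p!/k. Then xy^t z has p + (p!/k)·k = p + p! copies of a. Now the a-count equals the b-count, so i ≠ j fails. So xy^t z = a^{p+p!} b^{p+p!} ∉ L.
This contradicts the pumping lemma, so L is not regular.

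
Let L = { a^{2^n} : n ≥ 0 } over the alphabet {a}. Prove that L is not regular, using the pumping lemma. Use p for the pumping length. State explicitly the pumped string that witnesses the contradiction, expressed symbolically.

Toward a contradiction, assume L is regular with pumping length p.
Take w = a^{2^p} ∈ L with |w| = 2^p ≥ p.
By the pumping lemma, w = xyz with |xy| ≤ p and y is nonempty.
Then y = a^k for some k with 1 ≤ k ≤ p.
Pump with i = 2: xy^2z = a^{2^p+k}. Since 1 ≤ k ≤ p < 2^p, we have 2^p < 2^p+k < 2^{p+1}, so 2^p+k is not a power of 2. So xy^2z ∉ L.
This is a contradiction; hence L is not regular.

a^{2^p+k}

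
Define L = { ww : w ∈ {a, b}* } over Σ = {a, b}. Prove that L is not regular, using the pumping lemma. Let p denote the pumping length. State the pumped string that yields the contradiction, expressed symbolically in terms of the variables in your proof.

Suppose for contradiction that L is regular, and let p be the pumping length.
Take w = a^p b^p a^p b^p = uu where u = a^pb^p; then w ∈ L and |w| = 4p ≥ p.
Write w = xyz as guaranteed by the lemma, with |xy| ≤ p and y is nonempty.
Since the first p symbols of w are all a's and |xy| ≤ p, y lies entirely in the leading a-block: y = a^k for some k with 1 ≤ k ≤ p.
Pump with i = 2: xy^2z = a^{p+k} b^p a^p b^p, of length 4p+k. Suppose this equals vv. The string starts with a and ends with b, so v does too; thus the boundary between the two copies of v is a b→a transition. There is exactly one such transition, at position 2p+k, so |v| = 2p+k and |vv| = 4p+2k ≠ 4p+k since k ≥ 1. So xy^2z ∉ L.
Contradiction. Therefore L is not regular.

a^{p+k} b^p a^p b^p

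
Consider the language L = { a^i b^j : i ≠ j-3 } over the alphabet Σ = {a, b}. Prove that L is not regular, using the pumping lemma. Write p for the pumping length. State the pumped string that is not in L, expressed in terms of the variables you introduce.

a^{p+p!} b^{p+p!+3}

Assume L is regular; let p be its pumping constant.
Choose w = a^p b^{p+p!+3}. Since p ≠ (p+p!+3)-3 = p+p!, w ∈ L; and |w| ≥ p.
Write w = xyz as guaranteed by the lemma, with |xy| ≤ p and |y| > 0.
Because |xy| ≤ p and w begins with p copies of a, we have y = a^k with 1 ≤ k ≤ p.
Since 1 ≤ k ≤ p, k divides p!; set t = 1 + p!/k. Then xy^t z has p + (p!/k)·k = p + p! copies of a. Now the a-count is p+p! and (b-count)-3 = (p+p!+3)-3 = p+p!, so i ≠ j-3 fails. So xy^t z = a^{p+p!} b^{p+p!+3} ∉ L.
Contradiction. Therefore L is not regular.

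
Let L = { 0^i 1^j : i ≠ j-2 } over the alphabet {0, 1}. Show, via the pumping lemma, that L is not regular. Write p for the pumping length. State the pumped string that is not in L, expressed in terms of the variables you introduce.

0^{p+p!} 1^{p+p!+2}

Assume L is regular. Let p be the pumping length given by the pumping lemma.
Choose w = 0^p 1^{p+p!+2}. Since p ≠ (p+p!+2)-2 = p+p!, w ∈ L; and |w| ≥ p.
Write w = xyz as guaranteed by the lemma, with |xy| ≤ p and |y| ≥ 1.
Since the first p symbols of w are all 0's and |xy| ≤ p, y lies entirely in the leading 0-block: y = 0^k for some k with 1 ≤ k ≤ p.
Since 1 ≤ k ≤ p, k divides p!; set t = 1 + p!/k. Then xy^t z has p + (p!/k)·k = p + p! copies of 0. Now the 0-count is p+p! and (1-count)-2 = (p+p!+2)-2 = p+p!, so i ≠ j-2 fails. So xy^t z = 0^{p+p!} 1^{p+p!+2} ∉ L.
This is a contradiction; hence L is not regular.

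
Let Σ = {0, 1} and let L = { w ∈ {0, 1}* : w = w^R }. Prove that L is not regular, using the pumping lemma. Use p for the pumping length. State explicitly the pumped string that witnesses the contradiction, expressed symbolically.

Assume L is regular. Let p be the pumping length given by the pumping lemma.
Take w = 0^p 1 0^p, a palindrome of length 2p+1 ≥ p.
Write w = xyz as guaranteed by the lemma, with |xy| ≤ p and |y| > 0.
Since the first p symbols of w are all 0's and |xy| ≤ p, y lies entirely in the leading 0-block: y = 0^k for some k with 1 ≤ k ≤ p.
Pump with i = 2: xy^2z = 0^{p+k} 1 0^p. Its reverse is 0^p 1 0^{p+k}, which differs from xy^2z since k ≥ 1. So xy^2z is not a palindrome and xy^2z ∉ L.
This contradicts the pumping lemma, so L is not regular.

0^{p+k} 1 0^p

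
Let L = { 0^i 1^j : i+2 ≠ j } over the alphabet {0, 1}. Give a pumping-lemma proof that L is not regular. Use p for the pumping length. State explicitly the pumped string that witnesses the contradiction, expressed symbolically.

0^{p+p!} 1^{p+p!+2}

Assume L is regular; let p be its pumping constant.
Choose w = 0^p 1^{p+p!+2}. Since p ≠ (p+p!+2)-2 = p+p!, w ∈ L; and |w| ≥ p.
The pumping lemma gives a decomposition w = xyz where |xy| ≤ p and y is nonempty.
Because |xy| ≤ p and w begins with p copies of 0, we have y = 0^k with 1 ≤ k ≤ p.
Since 1 ≤ k ≤ p, k divides p!; set t = 1 + p!/k. Then xy^t z has p + (p!/k)·k = p + p! copies of 0. Now the 0-count is p+p! and (1-count)-2 = (p+p!+2)-2 = p+p!, so i+2 ≠ j fails. So xy^t z = 0^{p+p!} 1^{p+p!+2} ∉ L.
This contradicts the pumping lemma, so L is not regular.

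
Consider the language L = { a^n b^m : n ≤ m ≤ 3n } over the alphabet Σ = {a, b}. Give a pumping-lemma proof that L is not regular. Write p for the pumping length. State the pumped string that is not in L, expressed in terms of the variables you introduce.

a^{p+k} b^p

Assume L is regular; let p be its pumping constant.
Take w = a^p b^p ∈ L (since p ≤ p ≤ 3p), with |w| = 2p ≥ p.
The pumping lemma gives a decomposition w = xyz where |xy| ≤ p and y is nonempty.
The first p characters of w are a's, so xy (and hence y) consists only of a's. Write y = a^k, 1 ≤ k ≤ p.
Pump with i = 2: xy^2z = a^{p+k} b^p. Now n = p+k > p = m, so the condition n ≤ m fails. Thus xy^2z ∉ L.
This contradicts the pumping lemma, so L is not regular.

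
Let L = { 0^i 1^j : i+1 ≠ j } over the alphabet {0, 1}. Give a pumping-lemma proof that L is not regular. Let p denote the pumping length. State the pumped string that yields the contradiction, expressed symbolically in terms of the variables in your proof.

Assume L is regular; let p be its pumping constant.
Choose w = 0^p 1^{p+p!+1}. Since p ≠ (p+p!+1)-1 = p+p!, w ∈ L; and |w| ≥ p.
By the pumping lemma, w = xyz with |xy| ≤ p and |y| ≥ 1.
The first p characters of w are 0's, so xy (and hence y) consists only of 0's. Write y = 0^k, 1 ≤ k ≤ p.
Since 1 ≤ k ≤ p, k divides p!; set t = 1 + p!/k. Then xy^t z has p + (p!/k)·k = p + p! copies of 0. Now the 0-count is p+p! and (1-count)-1 = (p+p!+1)-1 = p+p!, so i+1 ≠ j fails. So xy^t z = 0^{p+p!} 1^{p+p!+1} ∉ L.
This is a contradiction; hence L is not regular.

0^{p+p!} 1^{p+p!+1}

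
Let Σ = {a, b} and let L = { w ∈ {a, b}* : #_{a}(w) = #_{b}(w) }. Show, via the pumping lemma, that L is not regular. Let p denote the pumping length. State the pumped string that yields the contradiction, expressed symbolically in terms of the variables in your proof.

Toward a contradiction, assume L is regular with pumping length p.
Choose w = a^p b^p ∈ L with |w| = 2p ≥ p.
The pumping lemma gives a decomposition w = xyz where |xy| ≤ p and |y| ≥ 1.
The first p characters of w are a's, so xy (and hence y) consists only of a's. Write y = a^k, 1 ≤ k ≤ p.
Pump with i = 2: xy^2z = a^{p+k} b^p has p+k occurrences of a but only p of b. Since k ≥ 1 the counts differ, so xy^2z ∉ L.
This contradicts the pumping lemma, so L is not regular.

a^{p+k} b^p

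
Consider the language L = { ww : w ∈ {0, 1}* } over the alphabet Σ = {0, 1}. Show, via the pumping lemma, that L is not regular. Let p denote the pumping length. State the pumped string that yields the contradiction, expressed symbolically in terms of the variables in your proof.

0^{p+k} 1^p 0^p 1^p

Assume L is regular; let p be its pumping constant.
Take w = 0^p 1^p 0^p 1^p = uu where u = 0^p1^p; then w ∈ L and |w| = 4p ≥ p.
The pumping lemma gives a decomposition w = xyz where |xy| ≤ p and y is nonempty.
The first p characters of w are 0's, so xy (and hence y) consists only of 0's. Write y = 0^k, 1 ≤ k ≤ p.
Pump with i = 2: xy^2z = 0^{p+k} 1^p 0^p 1^p, of length 4p+k. Suppose this equals vv. The string starts with 0 and ends with 1, so v does too; thus the boundary between the two copies of v is a 1→0 transition. There is exactly one such transition, at position 2p+k, so |v| = 2p+k and |vv| = 4p+2k ≠ 4p+k since k ≥ 1. So xy^2z ∉ L.
This is a contradiction; hence L is not regular.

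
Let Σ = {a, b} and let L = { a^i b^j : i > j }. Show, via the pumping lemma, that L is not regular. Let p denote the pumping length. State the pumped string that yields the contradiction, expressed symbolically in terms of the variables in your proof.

Assume L is regular. Let p be the pumping length given by the pumping lemma.
Choose w = a^{p+1} b^p ∈ L, with |w| = 2p+1 ≥ p.
Write w = xyz as guaranteed by the lemma, with |xy| ≤ p and y is nonempty.
Because |xy| ≤ p and w begins with p copies of a, we have y = a^k with 1 ≤ k ≤ p.
Consider xy^0z = xz = a^{p+1-k} b^p. Since k ≥ 1, the a-count p+1-k is at most p, so i > j fails; thus xz ∉ L.
This contradicts the pumping lemma, so L is not regular.

a^{p+1-k} b^p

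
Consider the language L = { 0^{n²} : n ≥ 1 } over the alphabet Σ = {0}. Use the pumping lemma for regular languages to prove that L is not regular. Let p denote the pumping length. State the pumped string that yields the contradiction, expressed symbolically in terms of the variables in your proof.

Toward a contradiction, assume L is regular with pumping length p.
Take w = 0^{p²} ∈ L with |w| = p² ≥ p.
By the pumping lemma, w = xyz with |xy| ≤ p and |y| ≥ 1.
Then y = 0^k for some k with 1 ≤ k ≤ p.
Pump with i = 2: xy^2z = 0^{p²+k}. Since 1 ≤ k ≤ p, p² < p²+k ≤ p²+p < (p+1)², so p²+k lies strictly between consecutive squares and is not a perfect square. So xy^2z ∉ L.
This contradicts the pumping lemma, so L is not regular.

0^{p²+k}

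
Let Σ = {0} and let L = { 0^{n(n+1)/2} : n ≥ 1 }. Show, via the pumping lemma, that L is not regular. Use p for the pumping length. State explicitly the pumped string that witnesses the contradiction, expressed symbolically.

0^{p(p+1)/2+k}

Assume L is regular. Let p be the pumping length given by the pumping lemma.
Take w = 0^{p(p+1)/2} ∈ L with |w| = p(p+1)/2 ≥ p.
Write w = xyz as guaranteed by the lemma, with |xy| ≤ p and |y| > 0.
Then y = 0^k for some k with 1 ≤ k ≤ p.
Pump with i = 2: xy^2z = 0^{p(p+1)/2+k}. Since 1 ≤ k ≤ p, p(p+1)/2 < p(p+1)/2+k ≤ p(p+1)/2+p < (p+1)(p+2)/2, so p(p+1)/2+k is strictly between consecutive triangular numbers. So xy^2z ∉ L.
Contradiction. Therefore L is not regular.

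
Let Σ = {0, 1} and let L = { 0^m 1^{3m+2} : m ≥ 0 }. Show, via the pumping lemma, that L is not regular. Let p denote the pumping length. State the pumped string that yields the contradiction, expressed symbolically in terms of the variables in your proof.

0^{p+k} 1^{3p+2}

Assume L is regular; let p be its pumping constant.
Take w = 0^p 1^{3p+2}. Then w ∈ L and |w| = 4p+2 ≥ p.
Write w = xyz as guaranteed by the lemma, with |xy| ≤ p and |y| > 0.
Since the first p symbols of w are all 0's and |xy| ≤ p, y lies entirely in the leading 0-block: y = 0^k for some k with 1 ≤ k ≤ p.
Pump with i = 2: xy^2z = 0^{p+k} 1^{3p+2}. For this to lie in L we would need 3p+2 = 3(p+k)+2, which forces k = 0. But k ≥ 1, so xy^2z ∉ L.
Contradiction. Therefore L is not regular.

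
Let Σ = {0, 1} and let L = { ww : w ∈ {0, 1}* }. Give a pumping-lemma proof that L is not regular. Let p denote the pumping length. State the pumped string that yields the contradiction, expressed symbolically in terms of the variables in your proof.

Suppose for contradiction that L is regular, and let p be the pumping length.
Take w = 0^p 1^p 0^p 1^p = uu where u = 0^p1^p; then w ∈ L and |w| = 4p ≥ p.
By the pumping lemma, w = xyz with |xy| ≤ p and |y| > 0.
The first p characters of w are 0's, so xy (and hence y) consists only of 0's. Write y = 0^k, 1 ≤ k ≤ p.
Pump with i = 2: xy^2z = 0^{p+k} 1^p 0^p 1^p, of length 4p+k. Suppose this equals vv. The string starts with 0 and ends with 1, so v does too; thus the boundary between the two copies of v is a 1→0 transition. There is exactly one such transition, at position 2p+k, so |v| = 2p+k and |vv| = 4p+2k ≠ 4p+k since k ≥ 1. So xy^2z ∉ L.
Contradiction. Therefore L is not regular.

0^{p+k} 1^p 0^p 1^p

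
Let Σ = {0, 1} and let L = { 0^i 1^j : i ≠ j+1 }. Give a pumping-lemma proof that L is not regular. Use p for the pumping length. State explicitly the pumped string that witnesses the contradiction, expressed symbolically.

Toward a contradiction, assume L is regular with pumping length p.
Choose w = 0^p 1^{p+p!-1}. Since p ≠ (p+p!-1)+1 = p+p!, w ∈ L; and |w| ≥ p.
By the pumping lemma, w = xyz with |xy| ≤ p and y is nonempty.
Because |xy| ≤ p and w begins with p copies of 0, we have y = 0^k with 1 ≤ k ≤ p.
Since 1 ≤ k ≤ p, k divides p!; set t = 1 + p!/k. Then xy^t z has p + (p!/k)·k = p + p! copies of 0. Now the 0-count is p+p! and (1-count)+1 = (p+p!-1)+1 = p+p!, so i ≠ j+1 fails. So xy^t z = 0^{p+p!} 1^{p+p!-1} ∉ L.
This contradicts the pumping lemma, so L is not regular.

0^{p+p!} 1^{p+p!-1}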